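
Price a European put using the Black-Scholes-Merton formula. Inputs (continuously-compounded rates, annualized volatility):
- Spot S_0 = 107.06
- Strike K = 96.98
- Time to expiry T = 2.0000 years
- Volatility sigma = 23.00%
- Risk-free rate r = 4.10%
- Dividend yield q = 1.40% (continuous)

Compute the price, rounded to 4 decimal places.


d1 = (ln(S/K) + (r - q + 0.5*sigma^2) * T) / (sigma * sqrt(T)) = 0.63265967
d2 = d1 - sigma * sqrt(T) = 0.30739055
exp(-rT) = 0.92127196; exp(-qT) = 0.97238837
P = K * exp(-rT) * N(-d2) - S_0 * exp(-qT) * N(-d1)
N(-d1) = 0.26347796; N(-d2) = 0.37927306
P = 96.9800 * 0.92127196 * 0.37927306 - 107.0600 * 0.97238837 * 0.26347796 = 6.4571

Answer: Price = 6.4571


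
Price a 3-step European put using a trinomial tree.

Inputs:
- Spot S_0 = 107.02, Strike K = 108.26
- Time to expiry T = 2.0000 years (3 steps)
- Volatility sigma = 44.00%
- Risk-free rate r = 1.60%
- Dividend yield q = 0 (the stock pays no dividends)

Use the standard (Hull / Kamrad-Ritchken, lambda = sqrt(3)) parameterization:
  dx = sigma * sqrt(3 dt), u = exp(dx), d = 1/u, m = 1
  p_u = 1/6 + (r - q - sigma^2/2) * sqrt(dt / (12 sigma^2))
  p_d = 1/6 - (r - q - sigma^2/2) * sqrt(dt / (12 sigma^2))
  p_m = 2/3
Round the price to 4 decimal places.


Answer: Price = V(0,0) = 22.4943

Derivation:
dt = T/N = 0.666667; dx = sigma*sqrt(3*dt) = 0.622254
u = exp(dx) = 1.863123; d = 1/u = 0.536733
p_u = 0.123383, p_m = 0.666667, p_d = 0.209950
Discount per step: exp(-r*dt) = 0.989390
Stock lattice S(k, j) with j the centered position index:
  k=0: S(0,+0) = 107.0200
  k=1: S(1,-1) = 57.4412; S(1,+0) = 107.0200; S(1,+1) = 199.3914
  k=2: S(2,-2) = 30.8306; S(2,-1) = 57.4412; S(2,+0) = 107.0200; S(2,+1) = 199.3914; S(2,+2) = 371.4906
  k=3: S(3,-3) = 16.5478; S(3,-2) = 30.8306; S(3,-1) = 57.4412; S(3,+0) = 107.0200; S(3,+1) = 199.3914; S(3,+2) = 371.4906; S(3,+3) = 692.1327
Terminal payoffs V(N, j) = max(K - S_T, 0):
  V(3,-3) = 91.712189; V(3,-2) = 77.429397; V(3,-1) = 50.818803; V(3,+0) = 1.240000; V(3,+1) = 0.000000; V(3,+2) = 0.000000; V(3,+3) = 0.000000
Backward induction: V(k, j) = exp(-r*dt) * [p_u * V(k+1, j+1) + p_m * V(k+1, j) + p_d * V(k+1, j-1)]
  V(2,-2) = exp(-r*dt) * [p_u*50.818803 + p_m*77.429397 + p_d*91.712189] = 76.326268
  V(2,-1) = exp(-r*dt) * [p_u*1.240000 + p_m*50.818803 + p_d*77.429397] = 49.754952
  V(2,+0) = exp(-r*dt) * [p_u*0.000000 + p_m*1.240000 + p_d*50.818803] = 11.374110
  V(2,+1) = exp(-r*dt) * [p_u*0.000000 + p_m*0.000000 + p_d*1.240000] = 0.257576
  V(2,+2) = exp(-r*dt) * [p_u*0.000000 + p_m*0.000000 + p_d*0.000000] = 0.000000
  V(1,-1) = exp(-r*dt) * [p_u*11.374110 + p_m*49.754952 + p_d*76.326268] = 50.061211
  V(1,+0) = exp(-r*dt) * [p_u*0.257576 + p_m*11.374110 + p_d*49.754952] = 17.868959
  V(1,+1) = exp(-r*dt) * [p_u*0.000000 + p_m*0.257576 + p_d*11.374110] = 2.532555
  V(0,+0) = exp(-r*dt) * [p_u*2.532555 + p_m*17.868959 + p_d*50.061211] = 22.494251


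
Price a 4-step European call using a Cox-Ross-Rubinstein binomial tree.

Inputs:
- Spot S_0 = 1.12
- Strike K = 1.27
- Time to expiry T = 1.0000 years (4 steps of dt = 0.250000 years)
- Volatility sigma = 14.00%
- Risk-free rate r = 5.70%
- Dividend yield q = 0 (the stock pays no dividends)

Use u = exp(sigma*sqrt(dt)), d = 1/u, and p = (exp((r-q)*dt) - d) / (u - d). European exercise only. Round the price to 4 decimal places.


dt = T/N = 0.250000
u = exp(sigma*sqrt(dt)) = 1.072508; d = 1/u = 0.932394
p = (exp((r-q)*dt) - d) / (u - d) = 0.584938
Discount per step: exp(-r*dt) = 0.985851
Stock lattice S(k, i) with i counting down-moves:
  k=0: S(0,0) = 1.1200
  k=1: S(1,0) = 1.2012; S(1,1) = 1.0443
  k=2: S(2,0) = 1.2883; S(2,1) = 1.1200; S(2,2) = 0.9737
  k=3: S(3,0) = 1.3817; S(3,1) = 1.2012; S(3,2) = 1.0443; S(3,3) = 0.9079
  k=4: S(4,0) = 1.4819; S(4,1) = 1.2883; S(4,2) = 1.1200; S(4,3) = 0.9737; S(4,4) = 0.8465
Terminal payoffs V(N, i) = max(S_T - K, 0):
  V(4,0) = 0.211905; V(4,1) = 0.018307; V(4,2) = 0.000000; V(4,3) = 0.000000; V(4,4) = 0.000000
Backward induction: V(k, i) = exp(-r*dt) * [p * V(k+1, i) + (1-p) * V(k+1, i+1)].
  V(3,0) = exp(-r*dt) * [p*0.211905 + (1-p)*0.018307] = 0.129689
  V(3,1) = exp(-r*dt) * [p*0.018307 + (1-p)*0.000000] = 0.010557
  V(3,2) = exp(-r*dt) * [p*0.000000 + (1-p)*0.000000] = 0.000000
  V(3,3) = exp(-r*dt) * [p*0.000000 + (1-p)*0.000000] = 0.000000
  V(2,0) = exp(-r*dt) * [p*0.129689 + (1-p)*0.010557] = 0.079106
  V(2,1) = exp(-r*dt) * [p*0.010557 + (1-p)*0.000000] = 0.006088
  V(2,2) = exp(-r*dt) * [p*0.000000 + (1-p)*0.000000] = 0.000000
  V(1,0) = exp(-r*dt) * [p*0.079106 + (1-p)*0.006088] = 0.048108
  V(1,1) = exp(-r*dt) * [p*0.006088 + (1-p)*0.000000] = 0.003511
  V(0,0) = exp(-r*dt) * [p*0.048108 + (1-p)*0.003511] = 0.029179

Answer: Price = V(0,0) = 0.0292


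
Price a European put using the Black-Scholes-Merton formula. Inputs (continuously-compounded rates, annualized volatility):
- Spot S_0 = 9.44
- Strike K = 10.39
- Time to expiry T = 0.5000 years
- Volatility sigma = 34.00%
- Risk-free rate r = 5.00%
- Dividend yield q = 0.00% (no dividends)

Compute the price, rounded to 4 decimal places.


Answer: Price = 1.3233

Derivation:
d1 = (ln(S/K) + (r - q + 0.5*sigma^2) * T) / (sigma * sqrt(T)) = -0.17464633
d2 = d1 - sigma * sqrt(T) = -0.41506263
exp(-rT) = 0.97530991; exp(-qT) = 1.00000000
P = K * exp(-rT) * N(-d2) - S_0 * exp(-qT) * N(-d1)
N(-d1) = 0.56932123; N(-d2) = 0.66095197
P = 10.3900 * 0.97530991 * 0.66095197 - 9.4400 * 1.00000000 * 0.56932123 = 1.3233


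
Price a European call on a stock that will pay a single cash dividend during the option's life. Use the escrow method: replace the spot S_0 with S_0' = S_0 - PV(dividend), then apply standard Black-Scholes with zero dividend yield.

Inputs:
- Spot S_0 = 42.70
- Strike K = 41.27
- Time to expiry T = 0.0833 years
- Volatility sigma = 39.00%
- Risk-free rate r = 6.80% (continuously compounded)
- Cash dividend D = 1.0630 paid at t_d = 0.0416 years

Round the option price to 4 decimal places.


PV(D) = D * exp(-r * t_d) = 1.0630 * 0.99717520 = 1.05999723
S_0' = S_0 - PV(D) = 42.7000 - 1.05999723 = 41.64000277
d1 = (ln(S_0'/K) + (r + sigma^2/2)*T) / (sigma*sqrt(T)) = 0.18589806
d2 = d1 - sigma*sqrt(T) = 0.07333728
exp(-rT) = 0.99435161
N(d1) = 0.57373765; N(d2) = 0.52923114
C = S_0' * N(d1) - K * exp(-rT) * N(d2) = 41.64000277 * 0.57373765 - 41.2700 * 0.99435161 * 0.52923114 = 2.1724

Answer: Price = 2.1724


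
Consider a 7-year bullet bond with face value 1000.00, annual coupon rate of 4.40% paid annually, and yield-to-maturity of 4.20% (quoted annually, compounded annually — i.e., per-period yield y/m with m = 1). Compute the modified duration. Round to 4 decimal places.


Answer: Modified duration = 5.9311

Derivation:
Coupon per period c = face * coupon_rate / m = 44.000000
Periods per year m = 1; per-period yield y/m = 0.042000
Number of cashflows N = 7
Cashflows (t years, CF_t, discount factor 1/(1+y/m)^(m*t), PV):
  t = 1.0000: CF_t = 44.000000, DF = 0.959693, PV = 42.226488
  t = 2.0000: CF_t = 44.000000, DF = 0.921010, PV = 40.524460
  t = 3.0000: CF_t = 44.000000, DF = 0.883887, PV = 38.891037
  t = 4.0000: CF_t = 44.000000, DF = 0.848260, PV = 37.323452
  t = 5.0000: CF_t = 44.000000, DF = 0.814069, PV = 35.819052
  t = 6.0000: CF_t = 44.000000, DF = 0.781257, PV = 34.375289
  t = 7.0000: CF_t = 1044.000000, DF = 0.749766, PV = 782.756109
Price P = sum_t PV_t = 1011.915886
First compute Macaulay numerator sum_t t * PV_t:
  t * PV_t at t = 1.0000: 42.226488
  t * PV_t at t = 2.0000: 81.048920
  t * PV_t at t = 3.0000: 116.673110
  t * PV_t at t = 4.0000: 149.293807
  t * PV_t at t = 5.0000: 179.095258
  t * PV_t at t = 6.0000: 206.251736
  t * PV_t at t = 7.0000: 5479.292765
Macaulay duration D = 6253.882084 / 1011.915886 = 6.180239
Modified duration = D / (1 + y/m) = 6.180239 / (1 + 0.042000) = 5.931132


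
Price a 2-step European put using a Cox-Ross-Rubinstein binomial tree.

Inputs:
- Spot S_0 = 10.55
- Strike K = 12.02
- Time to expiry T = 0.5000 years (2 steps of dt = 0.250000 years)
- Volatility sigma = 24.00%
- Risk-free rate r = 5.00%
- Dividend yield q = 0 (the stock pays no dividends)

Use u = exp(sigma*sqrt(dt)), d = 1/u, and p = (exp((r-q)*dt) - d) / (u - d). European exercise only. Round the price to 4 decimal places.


Answer: Price = V(0,0) = 1.5435

Derivation:
dt = T/N = 0.250000
u = exp(sigma*sqrt(dt)) = 1.127497; d = 1/u = 0.886920
p = (exp((r-q)*dt) - d) / (u - d) = 0.522321
Discount per step: exp(-r*dt) = 0.987578
Stock lattice S(k, i) with i counting down-moves:
  k=0: S(0,0) = 10.5500
  k=1: S(1,0) = 11.8951; S(1,1) = 9.3570
  k=2: S(2,0) = 13.4117; S(2,1) = 10.5500; S(2,2) = 8.2989
Terminal payoffs V(N, i) = max(K - S_T, 0):
  V(2,0) = 0.000000; V(2,1) = 1.470000; V(2,2) = 3.721076
Backward induction: V(k, i) = exp(-r*dt) * [p * V(k+1, i) + (1-p) * V(k+1, i+1)].
  V(1,0) = exp(-r*dt) * [p*0.000000 + (1-p)*1.470000] = 0.693466
  V(1,1) = exp(-r*dt) * [p*1.470000 + (1-p)*3.721076] = 2.513675
  V(0,0) = exp(-r*dt) * [p*0.693466 + (1-p)*2.513675] = 1.543527


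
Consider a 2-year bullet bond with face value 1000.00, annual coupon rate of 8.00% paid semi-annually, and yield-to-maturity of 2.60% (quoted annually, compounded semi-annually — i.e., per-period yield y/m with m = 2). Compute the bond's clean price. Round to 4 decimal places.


Coupon per period c = face * coupon_rate / m = 40.000000
Periods per year m = 2; per-period yield y/m = 0.013000
Number of cashflows N = 4
Cashflows (t years, CF_t, discount factor 1/(1+y/m)^(m*t), PV):
  t = 0.5000: CF_t = 40.000000, DF = 0.987167, PV = 39.486673
  t = 1.0000: CF_t = 40.000000, DF = 0.974498, PV = 38.979934
  t = 1.5000: CF_t = 40.000000, DF = 0.961992, PV = 38.479698
  t = 2.0000: CF_t = 1040.000000, DF = 0.949647, PV = 987.632921
Price P = sum_t PV_t = 1104.579226

Answer: Price = 1104.5792


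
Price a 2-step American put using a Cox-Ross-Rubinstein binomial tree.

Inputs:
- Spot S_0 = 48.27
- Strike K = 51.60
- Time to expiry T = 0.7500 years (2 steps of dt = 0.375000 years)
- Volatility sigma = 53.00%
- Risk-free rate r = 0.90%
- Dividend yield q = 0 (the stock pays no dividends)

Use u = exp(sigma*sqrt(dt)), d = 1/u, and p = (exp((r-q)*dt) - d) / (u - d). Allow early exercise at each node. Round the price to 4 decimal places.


Answer: Price = V(0,0) = 10.3882

Derivation:
dt = T/N = 0.375000
u = exp(sigma*sqrt(dt)) = 1.383418; d = 1/u = 0.722847
p = (exp((r-q)*dt) - d) / (u - d) = 0.424683
Discount per step: exp(-r*dt) = 0.996631
Stock lattice S(k, i) with i counting down-moves:
  k=0: S(0,0) = 48.2700
  k=1: S(1,0) = 66.7776; S(1,1) = 34.8918
  k=2: S(2,0) = 92.3813; S(2,1) = 48.2700; S(2,2) = 25.2215
Terminal payoffs V(N, i) = max(K - S_T, 0):
  V(2,0) = 0.000000; V(2,1) = 3.330000; V(2,2) = 26.378534
Backward induction: V(k, i) = exp(-r*dt) * [p * V(k+1, i) + (1-p) * V(k+1, i+1)]; then take max(V_cont, immediate exercise) for American.
  V(1,0) = exp(-r*dt) * [p*0.000000 + (1-p)*3.330000] = 1.909350; exercise = 0.000000; V(1,0) = max -> 1.909350
  V(1,1) = exp(-r*dt) * [p*3.330000 + (1-p)*26.378534] = 16.534308; exercise = 16.708165; V(1,1) = max -> 16.708165
  V(0,0) = exp(-r*dt) * [p*1.909350 + (1-p)*16.708165] = 10.388235; exercise = 3.330000; V(0,0) = max -> 10.388235


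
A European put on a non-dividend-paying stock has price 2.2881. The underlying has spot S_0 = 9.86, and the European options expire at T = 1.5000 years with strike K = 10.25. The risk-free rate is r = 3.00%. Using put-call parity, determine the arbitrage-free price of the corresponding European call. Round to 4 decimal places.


Put-call parity: C - P = S_0 * exp(-qT) - K * exp(-rT).
S_0 * exp(-qT) = 9.8600 * 1.00000000 = 9.86000000
K * exp(-rT) = 10.2500 * 0.95599748 = 9.79897419
C = P + S*exp(-qT) - K*exp(-rT)
C = 2.2881 + 9.86000000 - 9.79897419 = 2.3491

Answer: Call price = 2.3491


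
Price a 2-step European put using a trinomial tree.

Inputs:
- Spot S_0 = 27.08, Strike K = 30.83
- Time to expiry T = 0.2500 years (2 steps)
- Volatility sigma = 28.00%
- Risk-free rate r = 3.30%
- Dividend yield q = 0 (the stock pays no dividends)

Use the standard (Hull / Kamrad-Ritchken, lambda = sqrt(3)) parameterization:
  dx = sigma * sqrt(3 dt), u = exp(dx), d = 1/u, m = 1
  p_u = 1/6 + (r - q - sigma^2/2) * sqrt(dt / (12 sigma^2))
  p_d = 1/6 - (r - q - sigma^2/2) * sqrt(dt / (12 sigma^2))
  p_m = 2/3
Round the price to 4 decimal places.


Answer: Price = V(0,0) = 3.9791

Derivation:
dt = T/N = 0.125000; dx = sigma*sqrt(3*dt) = 0.171464
u = exp(dx) = 1.187042; d = 1/u = 0.842430
p_u = 0.164407, p_m = 0.666667, p_d = 0.168927
Discount per step: exp(-r*dt) = 0.995883
Stock lattice S(k, j) with j the centered position index:
  k=0: S(0,+0) = 27.0800
  k=1: S(1,-1) = 22.8130; S(1,+0) = 27.0800; S(1,+1) = 32.1451
  k=2: S(2,-2) = 19.2184; S(2,-1) = 22.8130; S(2,+0) = 27.0800; S(2,+1) = 32.1451; S(2,+2) = 38.1576
Terminal payoffs V(N, j) = max(K - S_T, 0):
  V(2,-2) = 11.611624; V(2,-1) = 8.016986; V(2,+0) = 3.750000; V(2,+1) = 0.000000; V(2,+2) = 0.000000
Backward induction: V(k, j) = exp(-r*dt) * [p_u * V(k+1, j+1) + p_m * V(k+1, j) + p_d * V(k+1, j-1)]
  V(1,-1) = exp(-r*dt) * [p_u*3.750000 + p_m*8.016986 + p_d*11.611624] = 7.890081
  V(1,+0) = exp(-r*dt) * [p_u*0.000000 + p_m*3.750000 + p_d*8.016986] = 3.838416
  V(1,+1) = exp(-r*dt) * [p_u*0.000000 + p_m*0.000000 + p_d*3.750000] = 0.630867
  V(0,+0) = exp(-r*dt) * [p_u*0.630867 + p_m*3.838416 + p_d*7.890081] = 3.979060


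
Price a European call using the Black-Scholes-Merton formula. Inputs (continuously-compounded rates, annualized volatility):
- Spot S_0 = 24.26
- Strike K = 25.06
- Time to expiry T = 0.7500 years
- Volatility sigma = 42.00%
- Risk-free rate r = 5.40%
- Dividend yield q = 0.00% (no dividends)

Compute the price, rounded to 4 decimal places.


d1 = (ln(S/K) + (r - q + 0.5*sigma^2) * T) / (sigma * sqrt(T)) = 0.20401346
d2 = d1 - sigma * sqrt(T) = -0.15971721
exp(-rT) = 0.96030916; exp(-qT) = 1.00000000
C = S_0 * exp(-qT) * N(d1) - K * exp(-rT) * N(d2)
N(d1) = 0.58082851; N(d2) = 0.43655192
C = 24.2600 * 1.00000000 * 0.58082851 - 25.0600 * 0.96030916 * 0.43655192 = 3.5851

Answer: Price = 3.5851


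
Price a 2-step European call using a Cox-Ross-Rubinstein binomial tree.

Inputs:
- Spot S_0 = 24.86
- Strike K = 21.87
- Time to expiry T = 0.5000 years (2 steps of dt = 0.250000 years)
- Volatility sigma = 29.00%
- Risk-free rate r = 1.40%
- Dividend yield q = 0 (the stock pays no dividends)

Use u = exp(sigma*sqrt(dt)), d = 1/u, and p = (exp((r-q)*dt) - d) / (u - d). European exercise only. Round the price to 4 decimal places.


Answer: Price = V(0,0) = 4.0341

Derivation:
dt = T/N = 0.250000
u = exp(sigma*sqrt(dt)) = 1.156040; d = 1/u = 0.865022
p = (exp((r-q)*dt) - d) / (u - d) = 0.475861
Discount per step: exp(-r*dt) = 0.996506
Stock lattice S(k, i) with i counting down-moves:
  k=0: S(0,0) = 24.8600
  k=1: S(1,0) = 28.7391; S(1,1) = 21.5045
  k=2: S(2,0) = 33.2236; S(2,1) = 24.8600; S(2,2) = 18.6018
Terminal payoffs V(N, i) = max(S_T - K, 0):
  V(2,0) = 11.353587; V(2,1) = 2.990000; V(2,2) = 0.000000
Backward induction: V(k, i) = exp(-r*dt) * [p * V(k+1, i) + (1-p) * V(k+1, i+1)].
  V(1,0) = exp(-r*dt) * [p*11.353587 + (1-p)*2.990000] = 6.945555
  V(1,1) = exp(-r*dt) * [p*2.990000 + (1-p)*0.000000] = 1.417854
  V(0,0) = exp(-r*dt) * [p*6.945555 + (1-p)*1.417854] = 4.034128


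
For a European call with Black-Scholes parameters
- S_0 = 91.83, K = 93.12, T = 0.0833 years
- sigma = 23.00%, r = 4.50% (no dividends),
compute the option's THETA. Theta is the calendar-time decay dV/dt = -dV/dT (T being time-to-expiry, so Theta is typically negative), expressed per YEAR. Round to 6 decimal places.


Answer: Theta = -16.269581

Derivation:
d1 = -0.1204868381; d2 = -0.1868688387
phi(d1) = 0.3960570263; exp(-qT) = 1.0000000000; exp(-rT) = 0.9962585169
Theta = -S*exp(-qT)*phi(d1)*sigma/(2*sqrt(T)) - r*K*exp(-rT)*N(d2) + q*S*exp(-qT)*N(d1)
N(d1) = 0.4520487527; N(d2) = 0.4258817360; sqrt(T) = 0.2886173938
Term 1 = -91.8300 * 1.0000000000 * 0.3960570263 * 0.2300 / (2 * 0.2886173938) = -14.4916436543
Term 2 = -0.0450 * 93.1200 * 0.9962585169 * 0.4258817360 = -1.7779377203
Term 3 = 0 (no dividend yield, q = 0)
Theta = -14.4916436543 + (-1.7779377203) + (0.0000000000) = -16.269581


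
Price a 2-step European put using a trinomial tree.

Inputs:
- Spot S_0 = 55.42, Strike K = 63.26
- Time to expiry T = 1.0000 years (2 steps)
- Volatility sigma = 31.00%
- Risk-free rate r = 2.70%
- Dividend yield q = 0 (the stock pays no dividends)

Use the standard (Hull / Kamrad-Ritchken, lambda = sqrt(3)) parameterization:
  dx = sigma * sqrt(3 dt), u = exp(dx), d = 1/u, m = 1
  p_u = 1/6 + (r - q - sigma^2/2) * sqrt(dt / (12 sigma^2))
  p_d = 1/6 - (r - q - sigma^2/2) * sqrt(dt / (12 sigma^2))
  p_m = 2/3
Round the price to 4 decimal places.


Answer: Price = V(0,0) = 10.9355

Derivation:
dt = T/N = 0.500000; dx = sigma*sqrt(3*dt) = 0.379671
u = exp(dx) = 1.461803; d = 1/u = 0.684086
p_u = 0.152806, p_m = 0.666667, p_d = 0.180527
Discount per step: exp(-r*dt) = 0.986591
Stock lattice S(k, j) with j the centered position index:
  k=0: S(0,+0) = 55.4200
  k=1: S(1,-1) = 37.9121; S(1,+0) = 55.4200; S(1,+1) = 81.0131
  k=2: S(2,-2) = 25.9351; S(2,-1) = 37.9121; S(2,+0) = 55.4200; S(2,+1) = 81.0131; S(2,+2) = 118.4253
Terminal payoffs V(N, j) = max(K - S_T, 0):
  V(2,-2) = 37.324862; V(2,-1) = 25.347926; V(2,+0) = 7.840000; V(2,+1) = 0.000000; V(2,+2) = 0.000000
Backward induction: V(k, j) = exp(-r*dt) * [p_u * V(k+1, j+1) + p_m * V(k+1, j) + p_d * V(k+1, j-1)]
  V(1,-1) = exp(-r*dt) * [p_u*7.840000 + p_m*25.347926 + p_d*37.324862] = 24.501758
  V(1,+0) = exp(-r*dt) * [p_u*0.000000 + p_m*7.840000 + p_d*25.347926] = 9.671214
  V(1,+1) = exp(-r*dt) * [p_u*0.000000 + p_m*0.000000 + p_d*7.840000] = 1.396356
  V(0,+0) = exp(-r*dt) * [p_u*1.396356 + p_m*9.671214 + p_d*24.501758] = 10.935456


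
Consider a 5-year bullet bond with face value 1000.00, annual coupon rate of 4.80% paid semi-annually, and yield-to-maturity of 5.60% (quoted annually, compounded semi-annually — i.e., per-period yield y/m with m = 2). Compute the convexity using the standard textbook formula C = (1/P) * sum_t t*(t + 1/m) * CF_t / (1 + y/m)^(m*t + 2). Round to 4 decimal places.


Coupon per period c = face * coupon_rate / m = 24.000000
Periods per year m = 2; per-period yield y/m = 0.028000
Number of cashflows N = 10
Cashflows (t years, CF_t, discount factor 1/(1+y/m)^(m*t), PV):
  t = 0.5000: CF_t = 24.000000, DF = 0.972763, PV = 23.346304
  t = 1.0000: CF_t = 24.000000, DF = 0.946267, PV = 22.710412
  t = 1.5000: CF_t = 24.000000, DF = 0.920493, PV = 22.091840
  t = 2.0000: CF_t = 24.000000, DF = 0.895422, PV = 21.490117
  t = 2.5000: CF_t = 24.000000, DF = 0.871033, PV = 20.904783
  t = 3.0000: CF_t = 24.000000, DF = 0.847308, PV = 20.335392
  t = 3.5000: CF_t = 24.000000, DF = 0.824230, PV = 19.781510
  t = 4.0000: CF_t = 24.000000, DF = 0.801780, PV = 19.242714
  t = 4.5000: CF_t = 24.000000, DF = 0.779941, PV = 18.718593
  t = 5.0000: CF_t = 1024.000000, DF = 0.758698, PV = 776.906598
Price P = sum_t PV_t = 965.528264
Convexity numerator sum_t t*(t + 1/m) * CF_t / (1+y/m)^(m*t + 2):
  t = 0.5000: term = 11.045920
  t = 1.0000: term = 32.235176
  t = 1.5000: term = 62.714350
  t = 2.0000: term = 101.676961
  t = 2.5000: term = 148.361325
  t = 3.0000: term = 202.048497
  t = 3.5000: term = 262.060307
  t = 4.0000: term = 327.757471
  t = 4.5000: term = 398.537781
  t = 5.0000: term = 20216.933128
Convexity = (1/P) * sum = 21763.370915 / 965.528264 = 22.540377

Answer: Convexity = 22.5404


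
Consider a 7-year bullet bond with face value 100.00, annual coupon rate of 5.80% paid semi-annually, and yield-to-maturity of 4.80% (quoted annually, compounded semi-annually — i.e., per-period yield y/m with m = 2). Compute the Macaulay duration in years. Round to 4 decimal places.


Answer: Macaulay duration = 5.8901 years

Derivation:
Coupon per period c = face * coupon_rate / m = 2.900000
Periods per year m = 2; per-period yield y/m = 0.024000
Number of cashflows N = 14
Cashflows (t years, CF_t, discount factor 1/(1+y/m)^(m*t), PV):
  t = 0.5000: CF_t = 2.900000, DF = 0.976562, PV = 2.832031
  t = 1.0000: CF_t = 2.900000, DF = 0.953674, PV = 2.765656
  t = 1.5000: CF_t = 2.900000, DF = 0.931323, PV = 2.700835
  t = 2.0000: CF_t = 2.900000, DF = 0.909495, PV = 2.637535
  t = 2.5000: CF_t = 2.900000, DF = 0.888178, PV = 2.575717
  t = 3.0000: CF_t = 2.900000, DF = 0.867362, PV = 2.515349
  t = 3.5000: CF_t = 2.900000, DF = 0.847033, PV = 2.456396
  t = 4.0000: CF_t = 2.900000, DF = 0.827181, PV = 2.398824
  t = 4.5000: CF_t = 2.900000, DF = 0.807794, PV = 2.342601
  t = 5.0000: CF_t = 2.900000, DF = 0.788861, PV = 2.287697
  t = 5.5000: CF_t = 2.900000, DF = 0.770372, PV = 2.234079
  t = 6.0000: CF_t = 2.900000, DF = 0.752316, PV = 2.181718
  t = 6.5000: CF_t = 2.900000, DF = 0.734684, PV = 2.130584
  t = 7.0000: CF_t = 102.900000, DF = 0.717465, PV = 73.827129
Price P = sum_t PV_t = 105.886150
Macaulay numerator sum_t t * PV_t:
  t * PV_t at t = 0.5000: 1.416016
  t * PV_t at t = 1.0000: 2.765656
  t * PV_t at t = 1.5000: 4.051253
  t * PV_t at t = 2.0000: 5.275069
  t * PV_t at t = 2.5000: 6.439294
  t * PV_t at t = 3.0000: 7.546047
  t * PV_t at t = 3.5000: 8.597384
  t * PV_t at t = 4.0000: 9.595295
  t * PV_t at t = 4.5000: 10.541706
  t * PV_t at t = 5.0000: 11.438483
  t * PV_t at t = 5.5000: 12.287433
  t * PV_t at t = 6.0000: 13.090305
  t * PV_t at t = 6.5000: 13.848793
  t * PV_t at t = 7.0000: 516.789905
Macaulay duration D = (sum_t t * PV_t) / P = 623.682639 / 105.886150 = 5.890125


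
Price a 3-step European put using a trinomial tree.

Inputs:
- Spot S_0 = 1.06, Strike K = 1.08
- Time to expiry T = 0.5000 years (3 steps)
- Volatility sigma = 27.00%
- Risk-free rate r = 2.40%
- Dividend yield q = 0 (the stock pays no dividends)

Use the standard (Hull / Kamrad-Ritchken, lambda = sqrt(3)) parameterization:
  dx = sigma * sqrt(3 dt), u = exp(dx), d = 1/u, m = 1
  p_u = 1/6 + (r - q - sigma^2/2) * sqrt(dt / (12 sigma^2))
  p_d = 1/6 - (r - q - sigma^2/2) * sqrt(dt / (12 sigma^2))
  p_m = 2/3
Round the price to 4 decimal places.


Answer: Price = V(0,0) = 0.0805

Derivation:
dt = T/N = 0.166667; dx = sigma*sqrt(3*dt) = 0.190919
u = exp(dx) = 1.210361; d = 1/u = 0.826200
p_u = 0.161232, p_m = 0.666667, p_d = 0.172101
Discount per step: exp(-r*dt) = 0.996008
Stock lattice S(k, j) with j the centered position index:
  k=0: S(0,+0) = 1.0600
  k=1: S(1,-1) = 0.8758; S(1,+0) = 1.0600; S(1,+1) = 1.2830
  k=2: S(2,-2) = 0.7236; S(2,-1) = 0.8758; S(2,+0) = 1.0600; S(2,+1) = 1.2830; S(2,+2) = 1.5529
  k=3: S(3,-3) = 0.5978; S(3,-2) = 0.7236; S(3,-1) = 0.8758; S(3,+0) = 1.0600; S(3,+1) = 1.2830; S(3,+2) = 1.5529; S(3,+3) = 1.8795
Terminal payoffs V(N, j) = max(K - S_T, 0):
  V(3,-3) = 0.482193; V(3,-2) = 0.356438; V(3,-1) = 0.204228; V(3,+0) = 0.020000; V(3,+1) = 0.000000; V(3,+2) = 0.000000; V(3,+3) = 0.000000
Backward induction: V(k, j) = exp(-r*dt) * [p_u * V(k+1, j+1) + p_m * V(k+1, j) + p_d * V(k+1, j-1)]
  V(2,-2) = exp(-r*dt) * [p_u*0.204228 + p_m*0.356438 + p_d*0.482193] = 0.352128
  V(2,-1) = exp(-r*dt) * [p_u*0.020000 + p_m*0.204228 + p_d*0.356438] = 0.199919
  V(2,+0) = exp(-r*dt) * [p_u*0.000000 + p_m*0.020000 + p_d*0.204228] = 0.048288
  V(2,+1) = exp(-r*dt) * [p_u*0.000000 + p_m*0.000000 + p_d*0.020000] = 0.003428
  V(2,+2) = exp(-r*dt) * [p_u*0.000000 + p_m*0.000000 + p_d*0.000000] = 0.000000
  V(1,-1) = exp(-r*dt) * [p_u*0.048288 + p_m*0.199919 + p_d*0.352128] = 0.200861
  V(1,+0) = exp(-r*dt) * [p_u*0.003428 + p_m*0.048288 + p_d*0.199919] = 0.066883
  V(1,+1) = exp(-r*dt) * [p_u*0.000000 + p_m*0.003428 + p_d*0.048288] = 0.010554
  V(0,+0) = exp(-r*dt) * [p_u*0.010554 + p_m*0.066883 + p_d*0.200861] = 0.080536


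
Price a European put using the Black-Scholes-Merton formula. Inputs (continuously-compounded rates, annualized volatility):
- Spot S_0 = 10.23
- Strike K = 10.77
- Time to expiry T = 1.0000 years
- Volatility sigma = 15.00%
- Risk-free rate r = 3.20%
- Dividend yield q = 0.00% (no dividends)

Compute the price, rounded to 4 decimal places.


d1 = (ln(S/K) + (r - q + 0.5*sigma^2) * T) / (sigma * sqrt(T)) = -0.05459941
d2 = d1 - sigma * sqrt(T) = -0.20459941
exp(-rT) = 0.96850658; exp(-qT) = 1.00000000
P = K * exp(-rT) * N(-d2) - S_0 * exp(-qT) * N(-d1)
N(-d1) = 0.52177119; N(-d2) = 0.58105744
P = 10.7700 * 0.96850658 * 0.58105744 - 10.2300 * 1.00000000 * 0.52177119 = 0.7232

Answer: Price = 0.7232


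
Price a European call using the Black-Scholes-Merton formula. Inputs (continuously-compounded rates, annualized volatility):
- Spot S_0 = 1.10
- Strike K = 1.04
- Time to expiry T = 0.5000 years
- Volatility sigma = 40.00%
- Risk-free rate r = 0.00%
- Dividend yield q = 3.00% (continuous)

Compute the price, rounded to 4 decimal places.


Answer: Price = 0.1425

Derivation:
d1 = (ln(S/K) + (r - q + 0.5*sigma^2) * T) / (sigma * sqrt(T)) = 0.28669456
d2 = d1 - sigma * sqrt(T) = 0.00385185
exp(-rT) = 1.00000000; exp(-qT) = 0.98511194
C = S_0 * exp(-qT) * N(d1) - K * exp(-rT) * N(d2)
N(d1) = 0.61282690; N(d2) = 0.50153666
C = 1.1000 * 0.98511194 * 0.61282690 - 1.0400 * 1.00000000 * 0.50153666 = 0.1425


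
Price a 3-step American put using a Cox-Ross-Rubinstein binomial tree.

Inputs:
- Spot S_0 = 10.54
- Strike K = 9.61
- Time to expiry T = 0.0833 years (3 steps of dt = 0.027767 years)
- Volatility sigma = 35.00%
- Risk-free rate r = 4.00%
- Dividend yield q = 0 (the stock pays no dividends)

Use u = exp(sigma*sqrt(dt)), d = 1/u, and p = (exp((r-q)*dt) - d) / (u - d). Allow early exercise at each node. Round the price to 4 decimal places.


dt = T/N = 0.027767
u = exp(sigma*sqrt(dt)) = 1.060056; d = 1/u = 0.943346
p = (exp((r-q)*dt) - d) / (u - d) = 0.494946
Discount per step: exp(-r*dt) = 0.998890
Stock lattice S(k, i) with i counting down-moves:
  k=0: S(0,0) = 10.5400
  k=1: S(1,0) = 11.1730; S(1,1) = 9.9429
  k=2: S(2,0) = 11.8440; S(2,1) = 10.5400; S(2,2) = 9.3796
  k=3: S(3,0) = 12.5553; S(3,1) = 11.1730; S(3,2) = 9.9429; S(3,3) = 8.8482
Terminal payoffs V(N, i) = max(K - S_T, 0):
  V(3,0) = 0.000000; V(3,1) = 0.000000; V(3,2) = 0.000000; V(3,3) = 0.761813
Backward induction: V(k, i) = exp(-r*dt) * [p * V(k+1, i) + (1-p) * V(k+1, i+1)]; then take max(V_cont, immediate exercise) for American.
  V(2,0) = exp(-r*dt) * [p*0.000000 + (1-p)*0.000000] = 0.000000; exercise = 0.000000; V(2,0) = max -> 0.000000
  V(2,1) = exp(-r*dt) * [p*0.000000 + (1-p)*0.000000] = 0.000000; exercise = 0.000000; V(2,1) = max -> 0.000000
  V(2,2) = exp(-r*dt) * [p*0.000000 + (1-p)*0.761813] = 0.384330; exercise = 0.230427; V(2,2) = max -> 0.384330
  V(1,0) = exp(-r*dt) * [p*0.000000 + (1-p)*0.000000] = 0.000000; exercise = 0.000000; V(1,0) = max -> 0.000000
  V(1,1) = exp(-r*dt) * [p*0.000000 + (1-p)*0.384330] = 0.193892; exercise = 0.000000; V(1,1) = max -> 0.193892
  V(0,0) = exp(-r*dt) * [p*0.000000 + (1-p)*0.193892] = 0.097817; exercise = 0.000000; V(0,0) = max -> 0.097817

Answer: Price = V(0,0) = 0.0978


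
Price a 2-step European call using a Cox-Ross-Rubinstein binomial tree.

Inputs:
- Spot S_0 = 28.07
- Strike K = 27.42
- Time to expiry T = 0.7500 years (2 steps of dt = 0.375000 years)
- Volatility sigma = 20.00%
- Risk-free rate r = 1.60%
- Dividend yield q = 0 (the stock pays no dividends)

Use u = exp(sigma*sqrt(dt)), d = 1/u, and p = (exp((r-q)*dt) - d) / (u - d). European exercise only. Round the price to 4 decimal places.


dt = T/N = 0.375000
u = exp(sigma*sqrt(dt)) = 1.130290; d = 1/u = 0.884728
p = (exp((r-q)*dt) - d) / (u - d) = 0.493927
Discount per step: exp(-r*dt) = 0.994018
Stock lattice S(k, i) with i counting down-moves:
  k=0: S(0,0) = 28.0700
  k=1: S(1,0) = 31.7272; S(1,1) = 24.8343
  k=2: S(2,0) = 35.8610; S(2,1) = 28.0700; S(2,2) = 21.9716
Terminal payoffs V(N, i) = max(S_T - K, 0):
  V(2,0) = 8.441000; V(2,1) = 0.650000; V(2,2) = 0.000000
Backward induction: V(k, i) = exp(-r*dt) * [p * V(k+1, i) + (1-p) * V(k+1, i+1)].
  V(1,0) = exp(-r*dt) * [p*8.441000 + (1-p)*0.650000] = 4.471276
  V(1,1) = exp(-r*dt) * [p*0.650000 + (1-p)*0.000000] = 0.319132
  V(0,0) = exp(-r*dt) * [p*4.471276 + (1-p)*0.319132] = 2.355810

Answer: Price = V(0,0) = 2.3558


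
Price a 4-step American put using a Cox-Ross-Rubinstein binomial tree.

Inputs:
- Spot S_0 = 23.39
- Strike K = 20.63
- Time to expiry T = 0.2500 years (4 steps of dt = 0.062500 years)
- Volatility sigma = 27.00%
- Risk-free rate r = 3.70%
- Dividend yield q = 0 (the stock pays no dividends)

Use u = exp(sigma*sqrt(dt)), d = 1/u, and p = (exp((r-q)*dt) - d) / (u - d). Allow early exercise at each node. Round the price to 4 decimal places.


dt = T/N = 0.062500
u = exp(sigma*sqrt(dt)) = 1.069830; d = 1/u = 0.934728
p = (exp((r-q)*dt) - d) / (u - d) = 0.500268
Discount per step: exp(-r*dt) = 0.997690
Stock lattice S(k, i) with i counting down-moves:
  k=0: S(0,0) = 23.3900
  k=1: S(1,0) = 25.0233; S(1,1) = 21.8633
  k=2: S(2,0) = 26.7707; S(2,1) = 23.3900; S(2,2) = 20.4362
  k=3: S(3,0) = 28.6401; S(3,1) = 25.0233; S(3,2) = 21.8633; S(3,3) = 19.1023
  k=4: S(4,0) = 30.6401; S(4,1) = 26.7707; S(4,2) = 23.3900; S(4,3) = 20.4362; S(4,4) = 17.8554
Terminal payoffs V(N, i) = max(K - S_T, 0):
  V(4,0) = 0.000000; V(4,1) = 0.000000; V(4,2) = 0.000000; V(4,3) = 0.193785; V(4,4) = 2.774554
Backward induction: V(k, i) = exp(-r*dt) * [p * V(k+1, i) + (1-p) * V(k+1, i+1)]; then take max(V_cont, immediate exercise) for American.
  V(3,0) = exp(-r*dt) * [p*0.000000 + (1-p)*0.000000] = 0.000000; exercise = 0.000000; V(3,0) = max -> 0.000000
  V(3,1) = exp(-r*dt) * [p*0.000000 + (1-p)*0.000000] = 0.000000; exercise = 0.000000; V(3,1) = max -> 0.000000
  V(3,2) = exp(-r*dt) * [p*0.000000 + (1-p)*0.193785] = 0.096617; exercise = 0.000000; V(3,2) = max -> 0.096617
  V(3,3) = exp(-r*dt) * [p*0.193785 + (1-p)*2.774554] = 1.480051; exercise = 1.527703; V(3,3) = max -> 1.527703
  V(2,0) = exp(-r*dt) * [p*0.000000 + (1-p)*0.000000] = 0.000000; exercise = 0.000000; V(2,0) = max -> 0.000000
  V(2,1) = exp(-r*dt) * [p*0.000000 + (1-p)*0.096617] = 0.048171; exercise = 0.000000; V(2,1) = max -> 0.048171
  V(2,2) = exp(-r*dt) * [p*0.096617 + (1-p)*1.527703] = 0.809902; exercise = 0.193785; V(2,2) = max -> 0.809902
  V(1,0) = exp(-r*dt) * [p*0.000000 + (1-p)*0.048171] = 0.024017; exercise = 0.000000; V(1,0) = max -> 0.024017
  V(1,1) = exp(-r*dt) * [p*0.048171 + (1-p)*0.809902] = 0.427842; exercise = 0.000000; V(1,1) = max -> 0.427842
  V(0,0) = exp(-r*dt) * [p*0.024017 + (1-p)*0.427842] = 0.225300; exercise = 0.000000; V(0,0) = max -> 0.225300

Answer: Price = V(0,0) = 0.2253


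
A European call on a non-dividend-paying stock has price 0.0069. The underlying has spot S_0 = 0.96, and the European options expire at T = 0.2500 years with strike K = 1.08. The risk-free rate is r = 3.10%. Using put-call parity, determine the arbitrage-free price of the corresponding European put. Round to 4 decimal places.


Put-call parity: C - P = S_0 * exp(-qT) - K * exp(-rT).
S_0 * exp(-qT) = 0.9600 * 1.00000000 = 0.96000000
K * exp(-rT) = 1.0800 * 0.99227995 = 1.07166235
P = C - S*exp(-qT) + K*exp(-rT)
P = 0.0069 - 0.96000000 + 1.07166235 = 0.1186

Answer: Put price = 0.1186


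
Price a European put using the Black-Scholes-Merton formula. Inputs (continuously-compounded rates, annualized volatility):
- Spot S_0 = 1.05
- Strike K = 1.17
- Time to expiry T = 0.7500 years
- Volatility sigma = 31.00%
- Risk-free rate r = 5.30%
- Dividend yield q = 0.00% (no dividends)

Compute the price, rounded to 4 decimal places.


Answer: Price = 0.1570

Derivation:
d1 = (ln(S/K) + (r - q + 0.5*sigma^2) * T) / (sigma * sqrt(T)) = -0.12078199
d2 = d1 - sigma * sqrt(T) = -0.38924987
exp(-rT) = 0.96102967; exp(-qT) = 1.00000000
P = K * exp(-rT) * N(-d2) - S_0 * exp(-qT) * N(-d1)
N(-d1) = 0.54806814; N(-d2) = 0.65145434
P = 1.1700 * 0.96102967 * 0.65145434 - 1.0500 * 1.00000000 * 0.54806814 = 0.1570


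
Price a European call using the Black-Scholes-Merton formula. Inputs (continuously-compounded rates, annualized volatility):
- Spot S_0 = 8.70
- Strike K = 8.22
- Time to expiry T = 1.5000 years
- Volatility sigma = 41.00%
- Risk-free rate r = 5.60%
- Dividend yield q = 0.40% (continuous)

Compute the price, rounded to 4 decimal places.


Answer: Price = 2.2076

Derivation:
d1 = (ln(S/K) + (r - q + 0.5*sigma^2) * T) / (sigma * sqrt(T)) = 0.51942688
d2 = d1 - sigma * sqrt(T) = 0.01728148
exp(-rT) = 0.91943126; exp(-qT) = 0.99401796
C = S_0 * exp(-qT) * N(d1) - K * exp(-rT) * N(d2)
N(d1) = 0.69826845; N(d2) = 0.50689397
C = 8.7000 * 0.99401796 * 0.69826845 - 8.2200 * 0.91943126 * 0.50689397 = 2.2076


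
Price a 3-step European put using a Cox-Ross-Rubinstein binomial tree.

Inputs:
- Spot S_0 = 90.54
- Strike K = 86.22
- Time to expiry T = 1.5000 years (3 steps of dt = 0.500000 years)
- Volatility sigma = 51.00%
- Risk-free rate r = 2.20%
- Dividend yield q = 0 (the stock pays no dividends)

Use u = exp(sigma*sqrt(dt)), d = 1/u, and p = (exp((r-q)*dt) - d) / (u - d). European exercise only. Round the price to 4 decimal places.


Answer: Price = V(0,0) = 19.5803

Derivation:
dt = T/N = 0.500000
u = exp(sigma*sqrt(dt)) = 1.434225; d = 1/u = 0.697241
p = (exp((r-q)*dt) - d) / (u - d) = 0.425817
Discount per step: exp(-r*dt) = 0.989060
Stock lattice S(k, i) with i counting down-moves:
  k=0: S(0,0) = 90.5400
  k=1: S(1,0) = 129.8547; S(1,1) = 63.1282
  k=2: S(2,0) = 186.2408; S(2,1) = 90.5400; S(2,2) = 44.0155
  k=3: S(3,0) = 267.1112; S(3,1) = 129.8547; S(3,2) = 63.1282; S(3,3) = 30.6894
Terminal payoffs V(N, i) = max(K - S_T, 0):
  V(3,0) = 0.000000; V(3,1) = 0.000000; V(3,2) = 23.091819; V(3,3) = 55.530568
Backward induction: V(k, i) = exp(-r*dt) * [p * V(k+1, i) + (1-p) * V(k+1, i+1)].
  V(2,0) = exp(-r*dt) * [p*0.000000 + (1-p)*0.000000] = 0.000000
  V(2,1) = exp(-r*dt) * [p*0.000000 + (1-p)*23.091819] = 13.113892
  V(2,2) = exp(-r*dt) * [p*23.091819 + (1-p)*55.530568] = 41.261234
  V(1,0) = exp(-r*dt) * [p*0.000000 + (1-p)*13.113892] = 7.447407
  V(1,1) = exp(-r*dt) * [p*13.113892 + (1-p)*41.261234] = 28.955364
  V(0,0) = exp(-r*dt) * [p*7.447407 + (1-p)*28.955364] = 19.580348


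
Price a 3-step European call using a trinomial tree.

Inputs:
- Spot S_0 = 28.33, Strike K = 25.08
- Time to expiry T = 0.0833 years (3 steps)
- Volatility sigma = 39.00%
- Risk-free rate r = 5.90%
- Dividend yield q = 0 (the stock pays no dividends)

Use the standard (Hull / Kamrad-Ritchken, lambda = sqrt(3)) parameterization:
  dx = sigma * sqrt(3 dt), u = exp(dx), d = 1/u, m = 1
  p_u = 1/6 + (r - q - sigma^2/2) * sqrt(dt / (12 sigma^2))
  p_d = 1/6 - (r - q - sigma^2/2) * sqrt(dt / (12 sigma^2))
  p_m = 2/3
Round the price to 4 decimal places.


Answer: Price = V(0,0) = 3.5357

Derivation:
dt = T/N = 0.027767; dx = sigma*sqrt(3*dt) = 0.112561
u = exp(dx) = 1.119140; d = 1/u = 0.893543
p_u = 0.164564, p_m = 0.666667, p_d = 0.168770
Discount per step: exp(-r*dt) = 0.998363
Stock lattice S(k, j) with j the centered position index:
  k=0: S(0,+0) = 28.3300
  k=1: S(1,-1) = 25.3141; S(1,+0) = 28.3300; S(1,+1) = 31.7052
  k=2: S(2,-2) = 22.6192; S(2,-1) = 25.3141; S(2,+0) = 28.3300; S(2,+1) = 31.7052; S(2,+2) = 35.4826
  k=3: S(3,-3) = 20.2112; S(3,-2) = 22.6192; S(3,-1) = 25.3141; S(3,+0) = 28.3300; S(3,+1) = 31.7052; S(3,+2) = 35.4826; S(3,+3) = 39.7100
Terminal payoffs V(N, j) = max(S_T - K, 0):
  V(3,-3) = 0.000000; V(3,-2) = 0.000000; V(3,-1) = 0.234074; V(3,+0) = 3.250000; V(3,+1) = 6.625244; V(3,+2) = 10.402616; V(3,+3) = 14.630025
Backward induction: V(k, j) = exp(-r*dt) * [p_u * V(k+1, j+1) + p_m * V(k+1, j) + p_d * V(k+1, j-1)]
  V(2,-2) = exp(-r*dt) * [p_u*0.234074 + p_m*0.000000 + p_d*0.000000] = 0.038457
  V(2,-1) = exp(-r*dt) * [p_u*3.250000 + p_m*0.234074 + p_d*0.000000] = 0.689751
  V(2,+0) = exp(-r*dt) * [p_u*6.625244 + p_m*3.250000 + p_d*0.234074] = 3.291050
  V(2,+1) = exp(-r*dt) * [p_u*10.402616 + p_m*6.625244 + p_d*3.250000] = 6.666294
  V(2,+2) = exp(-r*dt) * [p_u*14.630025 + p_m*10.402616 + p_d*6.625244] = 10.443665
  V(1,-1) = exp(-r*dt) * [p_u*3.291050 + p_m*0.689751 + p_d*0.038457] = 1.006262
  V(1,+0) = exp(-r*dt) * [p_u*6.666294 + p_m*3.291050 + p_d*0.689751] = 3.401895
  V(1,+1) = exp(-r*dt) * [p_u*10.443665 + p_m*6.666294 + p_d*3.291050] = 6.707276
  V(0,+0) = exp(-r*dt) * [p_u*6.707276 + p_m*3.401895 + p_d*1.006262] = 3.535733


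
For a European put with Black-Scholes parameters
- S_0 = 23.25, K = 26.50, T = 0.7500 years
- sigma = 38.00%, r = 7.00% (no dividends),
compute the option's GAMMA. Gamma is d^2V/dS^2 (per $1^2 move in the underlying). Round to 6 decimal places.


d1 = -0.0735045928; d2 = -0.4025942462
phi(d1) = 0.3978660072; exp(-qT) = 1.0000000000; exp(-rT) = 0.9488543211
Gamma = exp(-qT) * phi(d1) / (S * sigma * sqrt(T)) = 1.0000000000 * 0.3978660072 / (23.2500 * 0.3800 * 0.8660254038) = 0.052000

Answer: Gamma = 0.052000


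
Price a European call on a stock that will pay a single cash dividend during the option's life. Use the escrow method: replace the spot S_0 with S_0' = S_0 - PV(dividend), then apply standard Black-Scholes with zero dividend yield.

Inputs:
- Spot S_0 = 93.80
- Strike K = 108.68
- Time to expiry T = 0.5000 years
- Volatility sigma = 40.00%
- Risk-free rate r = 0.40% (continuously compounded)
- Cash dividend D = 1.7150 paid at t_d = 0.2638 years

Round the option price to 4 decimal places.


PV(D) = D * exp(-r * t_d) = 1.7150 * 0.99894536 = 1.71319129
S_0' = S_0 - PV(D) = 93.8000 - 1.71319129 = 92.08680871
d1 = (ln(S_0'/K) + (r + sigma^2/2)*T) / (sigma*sqrt(T)) = -0.43726097
d2 = d1 - sigma*sqrt(T) = -0.72010368
exp(-rT) = 0.99800200
N(d1) = 0.33096105; N(d2) = 0.23573058
C = S_0' * N(d1) - K * exp(-rT) * N(d2) = 92.08680871 * 0.33096105 - 108.6800 * 0.99800200 * 0.23573058 = 4.9091

Answer: Price = 4.9091


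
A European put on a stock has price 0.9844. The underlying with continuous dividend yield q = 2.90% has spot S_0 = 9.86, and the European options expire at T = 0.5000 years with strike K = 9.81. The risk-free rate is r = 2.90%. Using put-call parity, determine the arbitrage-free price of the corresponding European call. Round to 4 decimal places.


Put-call parity: C - P = S_0 * exp(-qT) - K * exp(-rT).
S_0 * exp(-qT) = 9.8600 * 0.98560462 = 9.71806154
K * exp(-rT) = 9.8100 * 0.98560462 = 9.66878131
C = P + S*exp(-qT) - K*exp(-rT)
C = 0.9844 + 9.71806154 - 9.66878131 = 1.0337

Answer: Call price = 1.0337


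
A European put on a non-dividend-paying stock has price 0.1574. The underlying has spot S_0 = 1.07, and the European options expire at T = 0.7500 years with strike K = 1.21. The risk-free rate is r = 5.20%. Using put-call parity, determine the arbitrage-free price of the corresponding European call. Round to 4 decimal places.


Answer: Call price = 0.0637

Derivation:
Put-call parity: C - P = S_0 * exp(-qT) - K * exp(-rT).
S_0 * exp(-qT) = 1.0700 * 1.00000000 = 1.07000000
K * exp(-rT) = 1.2100 * 0.96175071 = 1.16371836
C = P + S*exp(-qT) - K*exp(-rT)
C = 0.1574 + 1.07000000 - 1.16371836 = 0.0637


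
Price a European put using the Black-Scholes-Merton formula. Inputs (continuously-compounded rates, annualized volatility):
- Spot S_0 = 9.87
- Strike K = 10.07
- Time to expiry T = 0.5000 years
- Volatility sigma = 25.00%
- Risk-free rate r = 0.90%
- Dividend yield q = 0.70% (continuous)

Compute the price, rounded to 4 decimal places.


Answer: Price = 0.7981

Derivation:
d1 = (ln(S/K) + (r - q + 0.5*sigma^2) * T) / (sigma * sqrt(T)) = -0.01943612
d2 = d1 - sigma * sqrt(T) = -0.19621282
exp(-rT) = 0.99551011; exp(-qT) = 0.99650612
P = K * exp(-rT) * N(-d2) - S_0 * exp(-qT) * N(-d1)
N(-d1) = 0.50775340; N(-d2) = 0.57777820
P = 10.0700 * 0.99551011 * 0.57777820 - 9.8700 * 0.99650612 * 0.50775340 = 0.7981


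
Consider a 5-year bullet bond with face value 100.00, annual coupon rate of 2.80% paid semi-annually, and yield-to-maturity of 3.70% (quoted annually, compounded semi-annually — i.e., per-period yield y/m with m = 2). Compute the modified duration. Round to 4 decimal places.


Coupon per period c = face * coupon_rate / m = 1.400000
Periods per year m = 2; per-period yield y/m = 0.018500
Number of cashflows N = 10
Cashflows (t years, CF_t, discount factor 1/(1+y/m)^(m*t), PV):
  t = 0.5000: CF_t = 1.400000, DF = 0.981836, PV = 1.374570
  t = 1.0000: CF_t = 1.400000, DF = 0.964002, PV = 1.349603
  t = 1.5000: CF_t = 1.400000, DF = 0.946492, PV = 1.325089
  t = 2.0000: CF_t = 1.400000, DF = 0.929300, PV = 1.301020
  t = 2.5000: CF_t = 1.400000, DF = 0.912420, PV = 1.277388
  t = 3.0000: CF_t = 1.400000, DF = 0.895847, PV = 1.254186
  t = 3.5000: CF_t = 1.400000, DF = 0.879575, PV = 1.231405
  t = 4.0000: CF_t = 1.400000, DF = 0.863598, PV = 1.209037
  t = 4.5000: CF_t = 1.400000, DF = 0.847912, PV = 1.187077
  t = 5.0000: CF_t = 101.400000, DF = 0.832510, PV = 84.416554
Price P = sum_t PV_t = 95.925929
First compute Macaulay numerator sum_t t * PV_t:
  t * PV_t at t = 0.5000: 0.687285
  t * PV_t at t = 1.0000: 1.349603
  t * PV_t at t = 1.5000: 1.987633
  t * PV_t at t = 2.0000: 2.602040
  t * PV_t at t = 2.5000: 3.193470
  t * PV_t at t = 3.0000: 3.762557
  t * PV_t at t = 3.5000: 4.309916
  t * PV_t at t = 4.0000: 4.836150
  t * PV_t at t = 4.5000: 5.341845
  t * PV_t at t = 5.0000: 422.082772
Macaulay duration D = 450.153271 / 95.925929 = 4.692717
Modified duration = D / (1 + y/m) = 4.692717 / (1 + 0.018500) = 4.607479

Answer: Modified duration = 4.6075
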